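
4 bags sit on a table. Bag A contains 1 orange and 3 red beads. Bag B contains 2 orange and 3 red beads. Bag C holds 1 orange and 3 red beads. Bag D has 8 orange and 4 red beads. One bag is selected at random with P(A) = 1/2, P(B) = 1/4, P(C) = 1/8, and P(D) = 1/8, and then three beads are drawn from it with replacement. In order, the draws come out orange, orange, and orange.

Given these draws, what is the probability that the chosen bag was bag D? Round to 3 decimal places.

0.590

Compute the likelihood of the observed sequence for each case: P(data | bag A) = (1/4)(1/4)(1/4) = 0.015625; P(data | bag B) = (2/5)(2/5)(2/5) = 0.064; P(data | bag C) = (1/4)(1/4)(1/4) = 0.015625; P(data | bag D) = (8/12)(8/12)(8/12) = 0.2963.
The prior-weighted likelihoods are 1/2 · 0.015625 = 0.0078125, 1/4 · 0.064 = 0.016, 1/8 · 0.015625 = 0.0019531, 1/8 · 0.2963 = 0.037037; summing to 0.062803.
So P(bag D | data) = (0.037037) / (0.062803) = 0.58974.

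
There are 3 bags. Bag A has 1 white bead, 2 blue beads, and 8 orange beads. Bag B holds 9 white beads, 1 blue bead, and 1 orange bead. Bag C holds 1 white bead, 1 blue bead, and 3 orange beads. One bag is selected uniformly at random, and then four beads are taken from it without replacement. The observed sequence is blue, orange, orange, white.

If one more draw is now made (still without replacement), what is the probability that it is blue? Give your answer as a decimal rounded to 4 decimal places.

0.0315

For each hypothesis, P(data | H) works out to: P(data | bag A) = (2/11)(8/10)(7/9)(1/8) = 0.014141; P(data | bag B) = (1/11)(1/10)(0/9) = 0; P(data | bag C) = (1/5)(3/4)(2/3)(1/2) = 0.05.
The prior-weighted likelihoods are 1/3 · 0.014141 = 0.0047138, 1/3 · 0 = 0, 1/3 · 0.05 = 0.016667; with total 0.02138.
The posterior is then P(bag A | data) = 0.22047, P(bag B | data) = 0, P(bag C | data) = 0.77953.
Averaging over the posterior, P(blue next | data) = (1/7)(0.22047) + (0)(0.77953) = 0.031496.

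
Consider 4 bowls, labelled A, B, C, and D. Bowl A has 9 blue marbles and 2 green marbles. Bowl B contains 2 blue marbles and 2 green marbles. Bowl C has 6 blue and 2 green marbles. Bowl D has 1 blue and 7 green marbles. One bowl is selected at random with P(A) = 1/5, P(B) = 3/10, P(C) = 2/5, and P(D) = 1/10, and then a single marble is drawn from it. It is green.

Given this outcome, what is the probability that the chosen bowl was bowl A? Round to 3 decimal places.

The likelihood of this draw under each hypothesis: P(data | bowl A) = (2/11) = 2/11; P(data | bowl B) = (2/4) = 1/2; P(data | bowl C) = (2/8) = 1/4; P(data | bowl D) = (7/8) = 7/8.
Weighting by the prior gives 1/5 · 2/11 = 2/55, 3/10 · 1/2 = 3/20, 2/5 · 1/4 = 1/10, 1/10 · 7/8 = 7/80; these sum to 329/880.
By Bayes' rule, P(bowl A | data) = (2/55) / (329/880) = 32/329.

0.097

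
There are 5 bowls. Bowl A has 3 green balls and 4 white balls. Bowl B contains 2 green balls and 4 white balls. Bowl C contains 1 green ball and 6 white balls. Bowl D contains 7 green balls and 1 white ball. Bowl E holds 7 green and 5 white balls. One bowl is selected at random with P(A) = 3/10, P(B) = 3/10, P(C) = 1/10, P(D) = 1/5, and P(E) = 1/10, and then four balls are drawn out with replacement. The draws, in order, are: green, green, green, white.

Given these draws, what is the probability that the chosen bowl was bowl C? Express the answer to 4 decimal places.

Under each hypothesis, the probability of the observed sequence is: P(data | bowl A) = (3/7)(3/7)(3/7)(4/7) = 0.044981; P(data | bowl B) = (2/6)(2/6)(2/6)(4/6) = 0.024691; P(data | bowl C) = (1/7)(1/7)(1/7)(6/7) = 0.002499; P(data | bowl D) = (7/8)(7/8)(7/8)(1/8) = 0.08374; P(data | bowl E) = (7/12)(7/12)(7/12)(5/12) = 0.082706.
Multiplying each by its prior: 3/10 · 0.044981 = 0.013494, 3/10 · 0.024691 = 0.0074074, 1/10 · 0.002499 = 0.0002499, 1/5 · 0.08374 = 0.016748, 1/10 · 0.082706 = 0.0082706; with total 0.04617.
Hence P(bowl C | data) = (0.0002499) / (0.04617) = 0.0054125.

0.0054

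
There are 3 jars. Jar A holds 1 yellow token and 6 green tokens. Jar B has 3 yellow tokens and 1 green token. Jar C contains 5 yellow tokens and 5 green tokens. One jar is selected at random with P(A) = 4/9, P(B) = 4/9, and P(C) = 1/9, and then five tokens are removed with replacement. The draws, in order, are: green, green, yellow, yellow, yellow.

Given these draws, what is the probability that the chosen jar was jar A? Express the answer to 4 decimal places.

The likelihood of the observed sequence under each hypothesis: P(data | jar A) = (6/7)(6/7)(1/7)(1/7)(1/7) = 0.002142; P(data | jar B) = (1/4)(1/4)(3/4)(3/4)(3/4) = 0.026367; P(data | jar C) = (5/10)(5/10)(5/10)(5/10)(5/10) = 0.03125.
Multiplying each by its prior: 4/9 · 0.002142 = 0.00095198, 4/9 · 0.026367 = 0.011719, 1/9 · 0.03125 = 0.0034722; summing to 0.016143.
So P(jar A | data) = (0.00095198) / (0.016143) = 0.058972.

0.0590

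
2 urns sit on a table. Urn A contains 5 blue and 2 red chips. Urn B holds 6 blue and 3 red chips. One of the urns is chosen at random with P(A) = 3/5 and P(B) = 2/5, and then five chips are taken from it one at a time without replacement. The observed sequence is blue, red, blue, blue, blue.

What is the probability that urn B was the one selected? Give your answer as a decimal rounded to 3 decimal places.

Compute the likelihood of the observed sequence for each case: P(data | urn A) = (5/7)(2/6)(4/5)(3/4)(2/3) = 2/21; P(data | urn B) = (6/9)(3/8)(5/7)(4/6)(3/5) = 1/14.
Multiplying each by its prior: 3/5 · 2/21 = 2/35, 2/5 · 1/14 = 1/35; summing to 3/35.
So P(urn B | data) = (1/35) / (3/35) = 1/3.

0.333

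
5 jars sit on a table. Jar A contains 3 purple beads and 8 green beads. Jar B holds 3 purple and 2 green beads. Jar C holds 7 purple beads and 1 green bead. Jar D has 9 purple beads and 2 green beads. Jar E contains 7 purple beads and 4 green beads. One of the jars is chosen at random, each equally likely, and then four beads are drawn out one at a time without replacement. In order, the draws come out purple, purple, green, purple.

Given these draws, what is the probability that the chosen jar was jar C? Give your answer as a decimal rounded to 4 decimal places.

Compute the likelihood of the observed sequence for each case: P(data | jar A) = (3/11)(2/10)(8/9)(1/8) = 0.0060606; P(data | jar B) = (3/5)(2/4)(2/3)(1/2) = 0.1; P(data | jar C) = (7/8)(6/7)(1/6)(5/5) = 0.125; P(data | jar D) = (9/11)(8/10)(2/9)(7/8) = 0.12727; P(data | jar E) = (7/11)(6/10)(4/9)(5/8) = 0.10606.
Multiplying each by its prior: 1/5 · 0.0060606 = 0.0012121, 1/5 · 0.1 = 0.02, 1/5 · 0.125 = 0.025, 1/5 · 0.12727 = 0.025455, 1/5 · 0.10606 = 0.021212; these sum to 0.092879.
By Bayes' rule, P(jar C | data) = (0.025) / (0.092879) = 0.26917.

0.2692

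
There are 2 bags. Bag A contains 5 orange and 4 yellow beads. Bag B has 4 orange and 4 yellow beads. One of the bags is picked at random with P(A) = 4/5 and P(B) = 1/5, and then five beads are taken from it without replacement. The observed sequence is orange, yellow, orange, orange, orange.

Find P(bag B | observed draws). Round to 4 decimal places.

The likelihood of the observed sequence under each hypothesis: P(data | bag A) = (5/9)(4/8)(4/7)(3/6)(2/5) = 0.031746; P(data | bag B) = (4/8)(4/7)(3/6)(2/5)(1/4) = 0.014286.
Weighting by the prior gives 4/5 · 0.031746 = 0.025397, 1/5 · 0.014286 = 0.0028571; with total 0.028254.
Therefore the posterior P(bag B | data) = (0.0028571) / (0.028254) = 0.10112.

0.1011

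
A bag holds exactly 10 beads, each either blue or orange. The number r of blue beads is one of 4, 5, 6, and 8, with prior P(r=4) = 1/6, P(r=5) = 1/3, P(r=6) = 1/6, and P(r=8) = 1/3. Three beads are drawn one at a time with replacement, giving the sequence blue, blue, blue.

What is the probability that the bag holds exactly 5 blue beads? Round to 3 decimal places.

For each hypothesis, P(data | H) works out to: P(data | r = 4) = (4/10)(4/10)(4/10) = 8/125; P(data | r = 5) = (5/10)(5/10)(5/10) = 1/8; P(data | r = 6) = (6/10)(6/10)(6/10) = 27/125; P(data | r = 8) = (8/10)(8/10)(8/10) = 64/125.
Multiplying each by its prior: 1/6 · 8/125 = 4/375, 1/3 · 1/8 = 1/24, 1/6 · 27/125 = 9/250, 1/3 · 64/125 = 64/375; these sum to 259/1000.
By Bayes' rule, P(r = 5 | data) = (1/24) / (259/1000) = 125/777.

0.161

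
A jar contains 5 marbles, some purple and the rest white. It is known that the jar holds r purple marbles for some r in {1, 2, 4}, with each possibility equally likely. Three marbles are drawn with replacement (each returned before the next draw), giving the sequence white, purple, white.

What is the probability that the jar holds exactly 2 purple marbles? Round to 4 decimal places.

0.4737

Under each hypothesis, the probability of the observed sequence is: P(data | r = 1) = (4/5)(1/5)(4/5) = 16/125; P(data | r = 2) = (3/5)(2/5)(3/5) = 18/125; P(data | r = 4) = (1/5)(4/5)(1/5) = 4/125.
Weighting by the prior gives 1/3 · 16/125 = 16/375, 1/3 · 18/125 = 6/125, 1/3 · 4/125 = 4/375; these sum to 38/375.
Hence P(r = 2 | data) = (6/125) / (38/375) = 9/19.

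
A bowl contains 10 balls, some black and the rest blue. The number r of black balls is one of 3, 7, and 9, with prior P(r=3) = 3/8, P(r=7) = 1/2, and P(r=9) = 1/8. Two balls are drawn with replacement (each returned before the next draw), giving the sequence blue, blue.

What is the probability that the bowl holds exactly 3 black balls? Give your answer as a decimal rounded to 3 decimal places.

For each hypothesis, P(data | H) works out to: P(data | r = 3) = (7/10)(7/10) = 49/100; P(data | r = 7) = (3/10)(3/10) = 9/100; P(data | r = 9) = (1/10)(1/10) = 1/100.
Weighting by the prior gives 3/8 · 49/100 = 147/800, 1/2 · 9/100 = 9/200, 1/8 · 1/100 = 1/800; these sum to 23/100.
By Bayes' rule, P(r = 3 | data) = (147/800) / (23/100) = 147/184.

0.799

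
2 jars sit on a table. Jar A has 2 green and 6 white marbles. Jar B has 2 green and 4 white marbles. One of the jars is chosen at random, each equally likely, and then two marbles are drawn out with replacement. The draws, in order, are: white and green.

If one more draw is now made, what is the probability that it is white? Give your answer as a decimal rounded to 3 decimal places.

0.705

The likelihood of the observed sequence under each hypothesis: P(data | jar A) = (6/8)(2/8) = 3/16; P(data | jar B) = (4/6)(2/6) = 2/9.
Multiplying each by its prior: 1/2 · 3/16 = 3/32, 1/2 · 2/9 = 1/9; with total 59/288.
The posterior is then P(jar A | data) = 27/59, P(jar B | data) = 32/59.
The predictive probability is P(white next | data) = (3/4)(27/59) + (2/3)(32/59) = 499/708.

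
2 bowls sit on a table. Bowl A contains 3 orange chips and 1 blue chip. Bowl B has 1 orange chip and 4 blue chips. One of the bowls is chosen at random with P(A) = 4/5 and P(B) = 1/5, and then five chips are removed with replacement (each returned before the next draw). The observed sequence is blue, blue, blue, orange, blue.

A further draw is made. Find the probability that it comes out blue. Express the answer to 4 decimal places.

The likelihood of the observed sequence under each hypothesis: P(data | bowl A) = (1/4)(1/4)(1/4)(3/4)(1/4) = 0.0029297; P(data | bowl B) = (4/5)(4/5)(4/5)(1/5)(4/5) = 0.08192.
Weighting by the prior gives 4/5 · 0.0029297 = 0.0023437, 1/5 · 0.08192 = 0.016384; summing to 0.018728.
The posterior is then P(bowl A | data) = 0.12515, P(bowl B | data) = 0.87485.
The predictive probability is P(blue next | data) = (1/4)(0.12515) + (4/5)(0.87485) = 0.73117.

0.7312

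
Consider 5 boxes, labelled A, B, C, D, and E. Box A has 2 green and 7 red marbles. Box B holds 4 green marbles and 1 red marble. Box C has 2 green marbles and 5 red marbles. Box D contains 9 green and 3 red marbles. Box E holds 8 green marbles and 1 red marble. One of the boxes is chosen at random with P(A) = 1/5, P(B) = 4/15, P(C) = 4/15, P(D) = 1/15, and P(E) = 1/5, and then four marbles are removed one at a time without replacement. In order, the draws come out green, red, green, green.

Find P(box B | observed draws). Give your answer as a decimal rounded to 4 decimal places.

0.6346

For each hypothesis, P(data | H) works out to: P(data | box A) = (2/9)(7/8)(1/7)(0/6) = 0; P(data | box B) = (4/5)(1/4)(3/3)(2/2) = 0.2; P(data | box C) = (2/7)(5/6)(1/5)(0/4) = 0; P(data | box D) = (9/12)(3/11)(8/10)(7/9) = 0.12727; P(data | box E) = (8/9)(1/8)(7/7)(6/6) = 0.11111.
Multiplying each by its prior: 1/5 · 0 = 0, 4/15 · 0.2 = 0.053333, 4/15 · 0 = 0, 1/15 · 0.12727 = 0.0084848, 1/5 · 0.11111 = 0.022222; these sum to 0.08404.
Therefore the posterior P(box B | data) = (0.053333) / (0.08404) = 0.63462.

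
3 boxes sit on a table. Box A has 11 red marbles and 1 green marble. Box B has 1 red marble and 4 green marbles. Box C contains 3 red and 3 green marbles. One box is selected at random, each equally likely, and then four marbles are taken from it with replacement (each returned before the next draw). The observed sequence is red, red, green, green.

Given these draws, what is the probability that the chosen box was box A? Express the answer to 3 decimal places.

Compute the likelihood of the observed sequence for each case: P(data | box A) = (11/12)(11/12)(1/12)(1/12) = 0.0058353; P(data | box B) = (1/5)(1/5)(4/5)(4/5) = 0.0256; P(data | box C) = (3/6)(3/6)(3/6)(3/6) = 0.0625.
Weighting by the prior gives 1/3 · 0.0058353 = 0.0019451, 1/3 · 0.0256 = 0.0085333, 1/3 · 0.0625 = 0.020833; with total 0.031312.
Hence P(box A | data) = (0.0019451) / (0.031312) = 0.06212.

0.062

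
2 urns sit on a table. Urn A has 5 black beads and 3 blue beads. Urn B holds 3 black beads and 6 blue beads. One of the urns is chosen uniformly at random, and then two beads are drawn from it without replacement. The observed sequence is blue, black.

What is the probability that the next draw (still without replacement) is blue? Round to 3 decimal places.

For each hypothesis, P(data | H) works out to: P(data | urn A) = (3/8)(5/7) = 15/56; P(data | urn B) = (6/9)(3/8) = 1/4.
Multiplying each by its prior: 1/2 · 15/56 = 15/112, 1/2 · 1/4 = 1/8; summing to 29/112.
The posterior is then P(urn A | data) = 15/29, P(urn B | data) = 14/29.
So P(blue next | data) = Σ P(blue next | H) P(H | data) = (1/3)(15/29) + (5/7)(14/29) = 15/29.

0.517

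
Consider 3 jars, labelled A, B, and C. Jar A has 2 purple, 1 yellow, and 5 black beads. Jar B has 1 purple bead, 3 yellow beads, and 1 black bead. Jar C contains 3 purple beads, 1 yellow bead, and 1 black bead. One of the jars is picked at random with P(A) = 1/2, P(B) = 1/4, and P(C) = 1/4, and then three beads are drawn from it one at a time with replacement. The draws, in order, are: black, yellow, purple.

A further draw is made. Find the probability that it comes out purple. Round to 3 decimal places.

For each hypothesis, P(data | H) works out to: P(data | jar A) = (5/8)(1/8)(2/8) = 0.019531; P(data | jar B) = (1/5)(3/5)(1/5) = 0.024; P(data | jar C) = (1/5)(1/5)(3/5) = 0.024.
Weighting by the prior gives 1/2 · 0.019531 = 0.0097656, 1/4 · 0.024 = 0.006, 1/4 · 0.024 = 0.006; summing to 0.021766.
The posterior is then P(jar A | data) = 0.44867, P(jar B | data) = 0.27566, P(jar C | data) = 0.27566.
Averaging over the posterior, P(purple next | data) = (1/4)(0.44867) + (1/5)(0.27566) + (3/5)(0.27566) = 0.3327.

0.333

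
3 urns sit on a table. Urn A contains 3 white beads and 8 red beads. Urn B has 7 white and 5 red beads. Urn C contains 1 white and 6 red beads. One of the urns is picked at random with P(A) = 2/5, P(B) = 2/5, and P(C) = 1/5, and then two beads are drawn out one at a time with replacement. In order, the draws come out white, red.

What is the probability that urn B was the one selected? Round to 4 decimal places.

0.4836

The likelihood of the observed sequence under each hypothesis: P(data | urn A) = (3/11)(8/11) = 0.19835; P(data | urn B) = (7/12)(5/12) = 0.24306; P(data | urn C) = (1/7)(6/7) = 0.12245.
The prior-weighted likelihoods are 2/5 · 0.19835 = 0.079339, 2/5 · 0.24306 = 0.097222, 1/5 · 0.12245 = 0.02449; with total 0.20105.
So P(urn B | data) = (0.097222) / (0.20105) = 0.48357.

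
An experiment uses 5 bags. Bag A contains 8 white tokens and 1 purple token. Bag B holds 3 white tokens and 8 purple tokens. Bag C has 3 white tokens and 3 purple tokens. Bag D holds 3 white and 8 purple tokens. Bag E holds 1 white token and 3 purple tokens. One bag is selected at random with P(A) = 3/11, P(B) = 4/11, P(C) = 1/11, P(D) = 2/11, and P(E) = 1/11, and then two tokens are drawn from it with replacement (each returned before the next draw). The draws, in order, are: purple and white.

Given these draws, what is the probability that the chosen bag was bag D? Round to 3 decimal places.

0.206

The likelihood of the observed sequence under each hypothesis: P(data | bag A) = (1/9)(8/9) = 0.098765; P(data | bag B) = (8/11)(3/11) = 0.19835; P(data | bag C) = (3/6)(3/6) = 0.25; P(data | bag D) = (8/11)(3/11) = 0.19835; P(data | bag E) = (3/4)(1/4) = 0.1875.
Weighting by the prior gives 3/11 · 0.098765 = 0.026936, 4/11 · 0.19835 = 0.072126, 1/11 · 0.25 = 0.022727, 2/11 · 0.19835 = 0.036063, 1/11 · 0.1875 = 0.017045; these sum to 0.1749.
Hence P(bag D | data) = (0.036063) / (0.1749) = 0.20619.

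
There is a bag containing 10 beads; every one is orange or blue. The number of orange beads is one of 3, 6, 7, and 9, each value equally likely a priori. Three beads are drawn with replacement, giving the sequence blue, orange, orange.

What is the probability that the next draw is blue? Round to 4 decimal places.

0.3538

For each hypothesis, P(data | H) works out to: P(data | r = 3) = (7/10)(3/10)(3/10) = 0.063; P(data | r = 6) = (4/10)(6/10)(6/10) = 0.144; P(data | r = 7) = (3/10)(7/10)(7/10) = 0.147; P(data | r = 9) = (1/10)(9/10)(9/10) = 0.081.
Weighting by the prior gives 1/4 · 0.063 = 0.01575, 1/4 · 0.144 = 0.036, 1/4 · 0.147 = 0.03675, 1/4 · 0.081 = 0.02025; these sum to 0.10875.
The posterior is then P(r = 3 | data) = 0.14483, P(r = 6 | data) = 0.33103, P(r = 7 | data) = 0.33793, P(r = 9 | data) = 0.18621.
So P(blue next | data) = Σ P(blue next | H) P(H | data) = (7/10)(0.14483) + (2/5)(0.33103) + (3/10)(0.33793) + (1/10)(0.18621) = 0.35379.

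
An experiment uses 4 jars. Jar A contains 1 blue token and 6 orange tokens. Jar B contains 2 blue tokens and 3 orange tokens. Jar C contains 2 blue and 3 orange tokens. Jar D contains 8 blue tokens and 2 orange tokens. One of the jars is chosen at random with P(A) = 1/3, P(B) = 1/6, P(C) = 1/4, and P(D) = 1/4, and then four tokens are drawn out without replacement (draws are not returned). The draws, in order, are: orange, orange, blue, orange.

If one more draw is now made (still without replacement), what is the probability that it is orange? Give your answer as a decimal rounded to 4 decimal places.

0.5333

The likelihood of the observed sequence under each hypothesis: P(data | jar A) = (6/7)(5/6)(1/5)(4/4) = 1/7; P(data | jar B) = (3/5)(2/4)(2/3)(1/2) = 1/10; P(data | jar C) = (3/5)(2/4)(2/3)(1/2) = 1/10; P(data | jar D) = (2/10)(1/9)(8/8)(0/7) = 0.
Multiplying each by its prior: 1/3 · 1/7 = 1/21, 1/6 · 1/10 = 1/60, 1/4 · 1/10 = 1/40, 1/4 · 0 = 0; summing to 5/56.
Dividing through by the total gives posterior P(jar A | data) = 8/15, P(jar B | data) = 14/75, P(jar C | data) = 7/25, P(jar D | data) = 0.
So P(orange next | data) = Σ P(orange next | H) P(H | data) = (1)(8/15) + (0)(14/75) + (0)(7/25) = 8/15.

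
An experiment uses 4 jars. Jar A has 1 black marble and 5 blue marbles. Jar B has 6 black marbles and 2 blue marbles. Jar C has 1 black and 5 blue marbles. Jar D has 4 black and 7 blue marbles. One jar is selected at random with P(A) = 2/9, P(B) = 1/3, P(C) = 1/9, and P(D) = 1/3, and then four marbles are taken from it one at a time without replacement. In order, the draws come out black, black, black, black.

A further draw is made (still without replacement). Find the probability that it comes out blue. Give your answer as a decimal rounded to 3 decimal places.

0.507

Compute the likelihood of the observed sequence for each case: P(data | jar A) = (1/6)(0/5) = 0; P(data | jar B) = (6/8)(5/7)(4/6)(3/5) = 0.21429; P(data | jar C) = (1/6)(0/5) = 0; P(data | jar D) = (4/11)(3/10)(2/9)(1/8) = 0.0030303.
Weighting by the prior gives 2/9 · 0 = 0, 1/3 · 0.21429 = 0.071429, 1/9 · 0 = 0, 1/3 · 0.0030303 = 0.0010101; with total 0.072439.
Normalising, the posterior is P(jar A | data) = 0, P(jar B | data) = 0.98606, P(jar C | data) = 0, P(jar D | data) = 0.013944.
So P(blue next | data) = Σ P(blue next | H) P(H | data) = (1/2)(0.98606) + (1)(0.013944) = 0.50697.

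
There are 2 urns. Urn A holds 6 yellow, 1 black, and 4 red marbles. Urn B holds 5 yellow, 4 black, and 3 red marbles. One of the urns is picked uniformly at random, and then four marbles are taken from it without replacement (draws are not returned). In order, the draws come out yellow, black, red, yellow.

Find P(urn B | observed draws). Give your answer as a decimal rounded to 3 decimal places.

0.571

For each hypothesis, P(data | H) works out to: P(data | urn A) = (6/11)(1/10)(4/9)(5/8) = 1/66; P(data | urn B) = (5/12)(4/11)(3/10)(4/9) = 2/99.
Weighting by the prior gives 1/2 · 1/66 = 1/132, 1/2 · 2/99 = 1/99; these sum to 7/396.
So P(urn B | data) = (1/99) / (7/396) = 4/7.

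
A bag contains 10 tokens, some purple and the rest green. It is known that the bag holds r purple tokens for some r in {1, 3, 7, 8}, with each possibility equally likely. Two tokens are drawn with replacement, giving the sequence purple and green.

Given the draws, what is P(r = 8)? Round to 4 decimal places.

Under each hypothesis, the probability of the observed sequence is: P(data | r = 1) = (1/10)(9/10) = 9/100; P(data | r = 3) = (3/10)(7/10) = 21/100; P(data | r = 7) = (7/10)(3/10) = 21/100; P(data | r = 8) = (8/10)(2/10) = 4/25.
The prior-weighted likelihoods are 1/4 · 9/100 = 9/400, 1/4 · 21/100 = 21/400, 1/4 · 21/100 = 21/400, 1/4 · 4/25 = 1/25; summing to 67/400.
Hence P(r = 8 | data) = (1/25) / (67/400) = 16/67.

0.2388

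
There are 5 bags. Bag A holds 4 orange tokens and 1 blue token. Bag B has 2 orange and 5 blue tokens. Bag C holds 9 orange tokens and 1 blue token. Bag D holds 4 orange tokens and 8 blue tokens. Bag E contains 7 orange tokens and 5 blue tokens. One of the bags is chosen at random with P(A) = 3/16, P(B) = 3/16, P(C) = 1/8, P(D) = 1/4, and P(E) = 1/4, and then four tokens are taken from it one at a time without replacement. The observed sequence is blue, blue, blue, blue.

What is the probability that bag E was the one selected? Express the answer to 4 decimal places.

0.0391

Compute the likelihood of the observed sequence for each case: P(data | bag A) = (1/5)(0/4) = 0; P(data | bag B) = (5/7)(4/6)(3/5)(2/4) = 0.14286; P(data | bag C) = (1/10)(0/9) = 0; P(data | bag D) = (8/12)(7/11)(6/10)(5/9) = 0.14141; P(data | bag E) = (5/12)(4/11)(3/10)(2/9) = 0.010101.
Weighting by the prior gives 3/16 · 0 = 0, 3/16 · 0.14286 = 0.026786, 1/8 · 0 = 0, 1/4 · 0.14141 = 0.035354, 1/4 · 0.010101 = 0.0025253; these sum to 0.064665.
By Bayes' rule, P(bag E | data) = (0.0025253) / (0.064665) = 0.039052.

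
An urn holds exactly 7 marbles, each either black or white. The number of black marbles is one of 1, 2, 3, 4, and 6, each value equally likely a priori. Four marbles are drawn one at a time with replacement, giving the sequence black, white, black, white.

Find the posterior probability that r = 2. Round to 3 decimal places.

The likelihood of the observed sequence under each hypothesis: P(data | r = 1) = (1/7)(6/7)(1/7)(6/7) = 0.014994; P(data | r = 2) = (2/7)(5/7)(2/7)(5/7) = 0.041649; P(data | r = 3) = (3/7)(4/7)(3/7)(4/7) = 0.059975; P(data | r = 4) = (4/7)(3/7)(4/7)(3/7) = 0.059975; P(data | r = 6) = (6/7)(1/7)(6/7)(1/7) = 0.014994.
Weighting by the prior gives 1/5 · 0.014994 = 0.0029988, 1/5 · 0.041649 = 0.0083299, 1/5 · 0.059975 = 0.011995, 1/5 · 0.059975 = 0.011995, 1/5 · 0.014994 = 0.0029988; these sum to 0.038317.
Hence P(r = 2 | data) = (0.0083299) / (0.038317) = 0.21739.

0.217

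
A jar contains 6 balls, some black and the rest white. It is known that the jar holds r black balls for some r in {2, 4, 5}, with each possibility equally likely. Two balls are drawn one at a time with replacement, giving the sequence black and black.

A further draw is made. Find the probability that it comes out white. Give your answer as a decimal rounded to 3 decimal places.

For each hypothesis, P(data | H) works out to: P(data | r = 2) = (2/6)(2/6) = 1/9; P(data | r = 4) = (4/6)(4/6) = 4/9; P(data | r = 5) = (5/6)(5/6) = 25/36.
The prior-weighted likelihoods are 1/3 · 1/9 = 1/27, 1/3 · 4/9 = 4/27, 1/3 · 25/36 = 25/108; these sum to 5/12.
The posterior is then P(r = 2 | data) = 4/45, P(r = 4 | data) = 16/45, P(r = 5 | data) = 5/9.
The predictive probability is P(white next | data) = (2/3)(4/45) + (1/3)(16/45) + (1/6)(5/9) = 73/270.

0.270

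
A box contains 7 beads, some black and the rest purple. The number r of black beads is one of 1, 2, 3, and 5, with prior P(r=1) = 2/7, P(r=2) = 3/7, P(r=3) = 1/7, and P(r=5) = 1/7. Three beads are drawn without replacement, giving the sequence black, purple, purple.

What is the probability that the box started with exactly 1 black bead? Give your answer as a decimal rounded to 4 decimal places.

0.2655

For each hypothesis, P(data | H) works out to: P(data | r = 1) = (1/7)(6/6)(5/5) = 1/7; P(data | r = 2) = (2/7)(5/6)(4/5) = 4/21; P(data | r = 3) = (3/7)(4/6)(3/5) = 6/35; P(data | r = 5) = (5/7)(2/6)(1/5) = 1/21.
Multiplying each by its prior: 2/7 · 1/7 = 2/49, 3/7 · 4/21 = 4/49, 1/7 · 6/35 = 6/245, 1/7 · 1/21 = 1/147; with total 113/735.
Therefore the posterior P(r = 1 | data) = (2/49) / (113/735) = 30/113.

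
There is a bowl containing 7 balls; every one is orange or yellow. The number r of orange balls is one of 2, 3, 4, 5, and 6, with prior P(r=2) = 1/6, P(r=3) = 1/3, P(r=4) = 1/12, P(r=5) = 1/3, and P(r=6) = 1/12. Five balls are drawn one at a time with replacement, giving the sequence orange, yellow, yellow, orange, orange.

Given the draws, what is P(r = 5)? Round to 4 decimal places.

For each hypothesis, P(data | H) works out to: P(data | r = 2) = (2/7)(5/7)(5/7)(2/7)(2/7) = 0.0119; P(data | r = 3) = (3/7)(4/7)(4/7)(3/7)(3/7) = 0.025704; P(data | r = 4) = (4/7)(3/7)(3/7)(4/7)(4/7) = 0.034271; P(data | r = 5) = (5/7)(2/7)(2/7)(5/7)(5/7) = 0.02975; P(data | r = 6) = (6/7)(1/7)(1/7)(6/7)(6/7) = 0.012852.
Multiplying each by its prior: 1/6 · 0.0119 = 0.0019833, 1/3 · 0.025704 = 0.0085679, 1/12 · 0.034271 = 0.002856, 1/3 · 0.02975 = 0.0099165, 1/12 · 0.012852 = 0.001071; these sum to 0.024395.
By Bayes' rule, P(r = 5 | data) = (0.0099165) / (0.024395) = 0.4065.

0.4065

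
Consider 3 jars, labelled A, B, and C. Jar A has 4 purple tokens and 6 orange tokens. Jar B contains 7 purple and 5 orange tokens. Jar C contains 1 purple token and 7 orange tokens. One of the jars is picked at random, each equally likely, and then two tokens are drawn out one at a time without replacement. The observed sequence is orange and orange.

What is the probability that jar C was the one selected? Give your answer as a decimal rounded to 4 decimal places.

0.6074

The likelihood of the observed sequence under each hypothesis: P(data | jar A) = (6/10)(5/9) = 1/3; P(data | jar B) = (5/12)(4/11) = 5/33; P(data | jar C) = (7/8)(6/7) = 3/4.
Multiplying each by its prior: 1/3 · 1/3 = 1/9, 1/3 · 5/33 = 5/99, 1/3 · 3/4 = 1/4; summing to 163/396.
Therefore the posterior P(jar C | data) = (1/4) / (163/396) = 99/163.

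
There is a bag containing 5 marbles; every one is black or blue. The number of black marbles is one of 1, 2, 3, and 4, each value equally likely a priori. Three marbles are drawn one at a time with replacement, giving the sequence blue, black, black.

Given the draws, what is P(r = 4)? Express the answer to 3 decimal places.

0.320

For each hypothesis, P(data | H) works out to: P(data | r = 1) = (4/5)(1/5)(1/5) = 4/125; P(data | r = 2) = (3/5)(2/5)(2/5) = 12/125; P(data | r = 3) = (2/5)(3/5)(3/5) = 18/125; P(data | r = 4) = (1/5)(4/5)(4/5) = 16/125.
Multiplying each by its prior: 1/4 · 4/125 = 1/125, 1/4 · 12/125 = 3/125, 1/4 · 18/125 = 9/250, 1/4 · 16/125 = 4/125; with total 1/10.
So P(r = 4 | data) = (4/125) / (1/10) = 8/25.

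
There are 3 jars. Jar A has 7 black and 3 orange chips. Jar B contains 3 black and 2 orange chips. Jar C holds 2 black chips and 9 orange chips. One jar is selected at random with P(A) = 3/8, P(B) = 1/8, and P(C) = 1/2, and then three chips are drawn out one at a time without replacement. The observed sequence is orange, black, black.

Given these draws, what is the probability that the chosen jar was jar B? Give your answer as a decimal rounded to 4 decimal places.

0.2507

The likelihood of the observed sequence under each hypothesis: P(data | jar A) = (3/10)(7/9)(6/8) = 0.175; P(data | jar B) = (2/5)(3/4)(2/3) = 0.2; P(data | jar C) = (9/11)(2/10)(1/9) = 0.018182.
The prior-weighted likelihoods are 3/8 · 0.175 = 0.065625, 1/8 · 0.2 = 0.025, 1/2 · 0.018182 = 0.0090909; summing to 0.099716.
By Bayes' rule, P(jar B | data) = (0.025) / (0.099716) = 0.25071.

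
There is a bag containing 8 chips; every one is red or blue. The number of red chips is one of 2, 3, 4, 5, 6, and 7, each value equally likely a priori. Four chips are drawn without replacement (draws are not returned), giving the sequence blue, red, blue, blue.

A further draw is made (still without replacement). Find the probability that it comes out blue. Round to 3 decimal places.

0.538

Under each hypothesis, the probability of the observed sequence is: P(data | r = 2) = (6/8)(2/7)(5/6)(4/5) = 1/7; P(data | r = 3) = (5/8)(3/7)(4/6)(3/5) = 3/28; P(data | r = 4) = (4/8)(4/7)(3/6)(2/5) = 2/35; P(data | r = 5) = (3/8)(5/7)(2/6)(1/5) = 1/56; P(data | r = 6) = (2/8)(6/7)(1/6)(0/5) = 0; P(data | r = 7) = (1/8)(7/7)(0/6) = 0.
Multiplying each by its prior: 1/6 · 1/7 = 1/42, 1/6 · 3/28 = 1/56, 1/6 · 2/35 = 1/105, 1/6 · 1/56 = 1/336, 1/6 · 0 = 0, 1/6 · 0 = 0; summing to 13/240.
Dividing through by the total gives posterior P(r = 2 | data) = 40/91, P(r = 3 | data) = 30/91, P(r = 4 | data) = 16/91, P(r = 5 | data) = 5/91, P(r = 6 | data) = 0, P(r = 7 | data) = 0.
The predictive probability is P(blue next | data) = (3/4)(40/91) + (1/2)(30/91) + (1/4)(16/91) + (0)(5/91) = 7/13.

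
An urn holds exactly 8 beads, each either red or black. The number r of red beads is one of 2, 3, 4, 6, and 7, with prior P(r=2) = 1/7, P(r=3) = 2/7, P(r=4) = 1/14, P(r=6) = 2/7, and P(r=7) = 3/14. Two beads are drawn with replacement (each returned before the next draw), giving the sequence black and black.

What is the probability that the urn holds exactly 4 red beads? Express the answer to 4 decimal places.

0.0773

For each hypothesis, P(data | H) works out to: P(data | r = 2) = (6/8)(6/8) = 9/16; P(data | r = 3) = (5/8)(5/8) = 25/64; P(data | r = 4) = (4/8)(4/8) = 1/4; P(data | r = 6) = (2/8)(2/8) = 1/16; P(data | r = 7) = (1/8)(1/8) = 1/64.
The prior-weighted likelihoods are 1/7 · 9/16 = 9/112, 2/7 · 25/64 = 25/224, 1/14 · 1/4 = 1/56, 2/7 · 1/16 = 1/56, 3/14 · 1/64 = 3/896; these sum to 207/896.
Hence P(r = 4 | data) = (1/56) / (207/896) = 16/207.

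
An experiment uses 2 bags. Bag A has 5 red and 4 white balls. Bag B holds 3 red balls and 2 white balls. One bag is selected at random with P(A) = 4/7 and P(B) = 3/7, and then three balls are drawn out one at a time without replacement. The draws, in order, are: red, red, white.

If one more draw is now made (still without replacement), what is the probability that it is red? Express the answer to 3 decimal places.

The likelihood of the observed sequence under each hypothesis: P(data | bag A) = (5/9)(4/8)(4/7) = 0.15873; P(data | bag B) = (3/5)(2/4)(2/3) = 0.2.
The prior-weighted likelihoods are 4/7 · 0.15873 = 0.090703, 3/7 · 0.2 = 0.085714; with total 0.17642.
Normalising, the posterior is P(bag A | data) = 0.51414, P(bag B | data) = 0.48586.
The predictive probability is P(red next | data) = (1/2)(0.51414) + (1/2)(0.48586) = 0.5.

0.500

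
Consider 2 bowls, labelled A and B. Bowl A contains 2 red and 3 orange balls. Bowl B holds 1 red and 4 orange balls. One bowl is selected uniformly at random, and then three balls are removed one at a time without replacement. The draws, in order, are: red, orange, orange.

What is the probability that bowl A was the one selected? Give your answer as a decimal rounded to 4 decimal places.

0.5000

The likelihood of the observed sequence under each hypothesis: P(data | bowl A) = (2/5)(3/4)(2/3) = 1/5; P(data | bowl B) = (1/5)(4/4)(3/3) = 1/5.
Multiplying each by its prior: 1/2 · 1/5 = 1/10, 1/2 · 1/5 = 1/10; summing to 1/5.
So P(bowl A | data) = (1/10) / (1/5) = 1/2.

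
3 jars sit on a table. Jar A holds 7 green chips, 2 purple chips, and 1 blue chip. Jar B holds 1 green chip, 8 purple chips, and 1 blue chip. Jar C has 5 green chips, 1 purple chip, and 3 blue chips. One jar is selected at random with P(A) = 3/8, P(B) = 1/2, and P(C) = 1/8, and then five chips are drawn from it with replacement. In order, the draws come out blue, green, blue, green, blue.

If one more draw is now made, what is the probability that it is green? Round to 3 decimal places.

0.571

The likelihood of the observed sequence under each hypothesis: P(data | jar A) = (1/10)(7/10)(1/10)(7/10)(1/10) = 0.00049; P(data | jar B) = (1/10)(1/10)(1/10)(1/10)(1/10) = 1e-05; P(data | jar C) = (3/9)(5/9)(3/9)(5/9)(3/9) = 0.011431.
The prior-weighted likelihoods are 3/8 · 0.00049 = 0.00018375, 1/2 · 1e-05 = 5e-06, 1/8 · 0.011431 = 0.0014289; these sum to 0.0016176.
The posterior is then P(jar A | data) = 0.11359, P(jar B | data) = 0.0030909, P(jar C | data) = 0.88332.
So P(green next | data) = Σ P(green next | H) P(H | data) = (7/10)(0.11359) + (1/10)(0.0030909) + (5/9)(0.88332) = 0.57056.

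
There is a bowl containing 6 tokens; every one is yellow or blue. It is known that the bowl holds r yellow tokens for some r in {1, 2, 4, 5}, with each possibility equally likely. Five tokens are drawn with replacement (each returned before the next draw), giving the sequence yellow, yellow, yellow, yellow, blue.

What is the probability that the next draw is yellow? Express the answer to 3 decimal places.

Under each hypothesis, the probability of the observed sequence is: P(data | r = 1) = (1/6)(1/6)(1/6)(1/6)(5/6) = 0.000643; P(data | r = 2) = (2/6)(2/6)(2/6)(2/6)(4/6) = 0.0082305; P(data | r = 4) = (4/6)(4/6)(4/6)(4/6)(2/6) = 0.065844; P(data | r = 5) = (5/6)(5/6)(5/6)(5/6)(1/6) = 0.080376.
Multiplying each by its prior: 1/4 · 0.000643 = 0.00016075, 1/4 · 0.0082305 = 0.0020576, 1/4 · 0.065844 = 0.016461, 1/4 · 0.080376 = 0.020094; with total 0.038773.
Dividing through by the total gives posterior P(r = 1 | data) = 0.0041459, P(r = 2 | data) = 0.053068, P(r = 4 | data) = 0.42454, P(r = 5 | data) = 0.51824.
Averaging over the posterior, P(yellow next | data) = (1/6)(0.0041459) + (1/3)(0.053068) + (2/3)(0.42454) + (5/6)(0.51824) = 0.73328.

0.733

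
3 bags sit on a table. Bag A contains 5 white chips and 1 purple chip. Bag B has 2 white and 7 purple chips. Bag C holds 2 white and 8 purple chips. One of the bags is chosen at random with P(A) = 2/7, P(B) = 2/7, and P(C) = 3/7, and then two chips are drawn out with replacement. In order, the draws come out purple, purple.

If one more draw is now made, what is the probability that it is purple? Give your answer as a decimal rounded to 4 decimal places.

Under each hypothesis, the probability of the observed sequence is: P(data | bag A) = (1/6)(1/6) = 0.027778; P(data | bag B) = (7/9)(7/9) = 0.60494; P(data | bag C) = (8/10)(8/10) = 0.64.
Weighting by the prior gives 2/7 · 0.027778 = 0.0079365, 2/7 · 0.60494 = 0.17284, 3/7 · 0.64 = 0.27429; summing to 0.45506.
The posterior is then P(bag A | data) = 0.017441, P(bag B | data) = 0.37982, P(bag C | data) = 0.60274.
Averaging over the posterior, P(purple next | data) = (1/6)(0.017441) + (7/9)(0.37982) + (4/5)(0.60274) = 0.78051.

0.7805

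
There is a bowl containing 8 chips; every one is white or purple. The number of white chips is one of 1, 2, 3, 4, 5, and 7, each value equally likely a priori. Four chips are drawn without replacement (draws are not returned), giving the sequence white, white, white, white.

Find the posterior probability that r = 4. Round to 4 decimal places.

0.0244

Compute the likelihood of the observed sequence for each case: P(data | r = 1) = (1/8)(0/7) = 0; P(data | r = 2) = (2/8)(1/7)(0/6) = 0; P(data | r = 3) = (3/8)(2/7)(1/6)(0/5) = 0; P(data | r = 4) = (4/8)(3/7)(2/6)(1/5) = 1/70; P(data | r = 5) = (5/8)(4/7)(3/6)(2/5) = 1/14; P(data | r = 7) = (7/8)(6/7)(5/6)(4/5) = 1/2.
Multiplying each by its prior: 1/6 · 0 = 0, 1/6 · 0 = 0, 1/6 · 0 = 0, 1/6 · 1/70 = 1/420, 1/6 · 1/14 = 1/84, 1/6 · 1/2 = 1/12; these sum to 41/420.
So P(r = 4 | data) = (1/420) / (41/420) = 1/41.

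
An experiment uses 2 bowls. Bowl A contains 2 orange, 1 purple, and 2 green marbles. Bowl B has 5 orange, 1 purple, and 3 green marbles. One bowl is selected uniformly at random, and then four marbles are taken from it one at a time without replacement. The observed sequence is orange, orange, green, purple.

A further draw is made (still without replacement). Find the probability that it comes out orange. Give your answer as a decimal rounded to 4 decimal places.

For each hypothesis, P(data | H) works out to: P(data | bowl A) = (2/5)(1/4)(2/3)(1/2) = 0.033333; P(data | bowl B) = (5/9)(4/8)(3/7)(1/6) = 0.019841.
Weighting by the prior gives 1/2 · 0.033333 = 0.016667, 1/2 · 0.019841 = 0.0099206; summing to 0.026587.
The posterior is then P(bowl A | data) = 0.62687, P(bowl B | data) = 0.37313.
So P(orange next | data) = Σ P(orange next | H) P(H | data) = (0)(0.62687) + (3/5)(0.37313) = 0.22388.

0.2239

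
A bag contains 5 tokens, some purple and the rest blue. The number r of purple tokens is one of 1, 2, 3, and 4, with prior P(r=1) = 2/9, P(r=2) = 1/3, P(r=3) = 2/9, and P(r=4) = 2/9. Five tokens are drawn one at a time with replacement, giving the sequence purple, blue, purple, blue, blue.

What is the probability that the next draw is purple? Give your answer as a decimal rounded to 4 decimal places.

Under each hypothesis, the probability of the observed sequence is: P(data | r = 1) = (1/5)(4/5)(1/5)(4/5)(4/5) = 0.02048; P(data | r = 2) = (2/5)(3/5)(2/5)(3/5)(3/5) = 0.03456; P(data | r = 3) = (3/5)(2/5)(3/5)(2/5)(2/5) = 0.02304; P(data | r = 4) = (4/5)(1/5)(4/5)(1/5)(1/5) = 0.00512.
Multiplying each by its prior: 2/9 · 0.02048 = 0.0045511, 1/3 · 0.03456 = 0.01152, 2/9 · 0.02304 = 0.00512, 2/9 · 0.00512 = 0.0011378; these sum to 0.022329.
Dividing through by the total gives posterior P(r = 1 | data) = 0.20382, P(r = 2 | data) = 0.51592, P(r = 3 | data) = 0.2293, P(r = 4 | data) = 0.050955.
So P(purple next | data) = Σ P(purple next | H) P(H | data) = (1/5)(0.20382) + (2/5)(0.51592) + (3/5)(0.2293) + (4/5)(0.050955) = 0.42548.

0.4255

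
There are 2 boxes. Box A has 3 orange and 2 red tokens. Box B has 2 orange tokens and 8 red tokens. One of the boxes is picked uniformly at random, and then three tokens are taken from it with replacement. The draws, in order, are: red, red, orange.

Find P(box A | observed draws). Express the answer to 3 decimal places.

Under each hypothesis, the probability of the observed sequence is: P(data | box A) = (2/5)(2/5)(3/5) = 12/125; P(data | box B) = (8/10)(8/10)(2/10) = 16/125.
Weighting by the prior gives 1/2 · 12/125 = 6/125, 1/2 · 16/125 = 8/125; with total 14/125.
Hence P(box A | data) = (6/125) / (14/125) = 3/7.

0.429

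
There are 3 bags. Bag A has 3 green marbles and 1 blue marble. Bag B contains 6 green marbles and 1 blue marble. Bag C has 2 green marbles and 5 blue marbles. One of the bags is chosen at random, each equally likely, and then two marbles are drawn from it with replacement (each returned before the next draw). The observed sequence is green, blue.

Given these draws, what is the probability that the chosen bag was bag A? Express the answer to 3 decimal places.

The likelihood of the observed sequence under each hypothesis: P(data | bag A) = (3/4)(1/4) = 0.1875; P(data | bag B) = (6/7)(1/7) = 0.12245; P(data | bag C) = (2/7)(5/7) = 0.20408.
Weighting by the prior gives 1/3 · 0.1875 = 0.0625, 1/3 · 0.12245 = 0.040816, 1/3 · 0.20408 = 0.068027; summing to 0.17134.
Hence P(bag A | data) = (0.0625) / (0.17134) = 0.36476.

0.365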